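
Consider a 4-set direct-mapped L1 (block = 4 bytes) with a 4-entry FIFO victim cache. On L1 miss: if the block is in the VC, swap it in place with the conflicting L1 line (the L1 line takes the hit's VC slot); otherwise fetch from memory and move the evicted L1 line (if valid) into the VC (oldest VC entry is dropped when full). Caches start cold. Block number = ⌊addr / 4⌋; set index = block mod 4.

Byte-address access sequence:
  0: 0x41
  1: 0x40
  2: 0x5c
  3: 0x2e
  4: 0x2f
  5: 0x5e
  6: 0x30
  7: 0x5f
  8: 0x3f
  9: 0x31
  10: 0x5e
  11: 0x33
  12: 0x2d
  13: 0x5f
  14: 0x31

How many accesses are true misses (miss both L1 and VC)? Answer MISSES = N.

  [0] addr=0x41 blk=16 s=0: MISS | VC []
  [1] addr=0x40 blk=16 s=0: L1-HIT | VC []
  [2] addr=0x5c blk=23 s=3: MISS | VC []
  [3] addr=0x2e blk=11 s=3: MISS | VC [23]
  [4] addr=0x2f blk=11 s=3: L1-HIT | VC [23]
  [5] addr=0x5e blk=23 s=3: VC-HIT | VC [11]
  [6] addr=0x30 blk=12 s=0: MISS | VC [11, 16]
  [7] addr=0x5f blk=23 s=3: L1-HIT | VC [11, 16]
  [8] addr=0x3f blk=15 s=3: MISS | VC [11, 16, 23]
  [9] addr=0x31 blk=12 s=0: L1-HIT | VC [11, 16, 23]
  [10] addr=0x5e blk=23 s=3: VC-HIT | VC [11, 16, 15]
  [11] addr=0x33 blk=12 s=0: L1-HIT | VC [11, 16, 15]
  [12] addr=0x2d blk=11 s=3: VC-HIT | VC [23, 16, 15]
  [13] addr=0x5f blk=23 s=3: VC-HIT | VC [11, 16, 15]
  [14] addr=0x31 blk=12 s=0: L1-HIT | VC [11, 16, 15]

MISSES = 5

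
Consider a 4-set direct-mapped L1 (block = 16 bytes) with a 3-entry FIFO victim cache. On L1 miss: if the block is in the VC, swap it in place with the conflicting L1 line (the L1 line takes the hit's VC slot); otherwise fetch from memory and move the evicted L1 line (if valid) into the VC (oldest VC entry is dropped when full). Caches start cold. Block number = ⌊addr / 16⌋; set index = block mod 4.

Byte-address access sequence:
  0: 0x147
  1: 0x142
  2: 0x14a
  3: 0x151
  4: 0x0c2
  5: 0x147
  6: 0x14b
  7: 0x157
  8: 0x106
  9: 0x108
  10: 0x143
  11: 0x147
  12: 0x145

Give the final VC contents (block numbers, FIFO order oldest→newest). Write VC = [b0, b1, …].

VC = [12, 16]

#0 0x147→b20/s0 MISS; vc=[]
#1 0x142→b20/s0 L1-HIT; vc=[]
#2 0x14a→b20/s0 L1-HIT; vc=[]
#3 0x151→b21/s1 MISS; vc=[]
#4 0xc2→b12/s0 MISS; vc=[20]
#5 0x147→b20/s0 VC-HIT; vc=[12]
#6 0x14b→b20/s0 L1-HIT; vc=[12]
#7 0x157→b21/s1 L1-HIT; vc=[12]
#8 0x106→b16/s0 MISS; vc=[12,20]
#9 0x108→b16/s0 L1-HIT; vc=[12,20]
#10 0x143→b20/s0 VC-HIT; vc=[12,16]
#11 0x147→b20/s0 L1-HIT; vc=[12,16]
#12 0x145→b20/s0 L1-HIT; vc=[12,16]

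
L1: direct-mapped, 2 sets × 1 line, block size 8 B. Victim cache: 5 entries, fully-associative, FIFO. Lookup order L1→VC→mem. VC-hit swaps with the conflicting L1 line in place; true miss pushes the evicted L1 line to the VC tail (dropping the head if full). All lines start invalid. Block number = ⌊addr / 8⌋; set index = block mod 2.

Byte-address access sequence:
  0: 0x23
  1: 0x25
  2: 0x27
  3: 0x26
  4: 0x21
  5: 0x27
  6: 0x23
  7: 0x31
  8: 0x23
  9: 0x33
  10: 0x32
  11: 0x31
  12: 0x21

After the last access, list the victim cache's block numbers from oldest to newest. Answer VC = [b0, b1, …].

0: 0x23 (blk 4, set 0) → MISS  vc=[]
1: 0x25 (blk 4, set 0) → L1-HIT  vc=[]
2: 0x27 (blk 4, set 0) → L1-HIT  vc=[]
3: 0x26 (blk 4, set 0) → L1-HIT  vc=[]
4: 0x21 (blk 4, set 0) → L1-HIT  vc=[]
5: 0x27 (blk 4, set 0) → L1-HIT  vc=[]
6: 0x23 (blk 4, set 0) → L1-HIT  vc=[]
7: 0x31 (blk 6, set 0) → MISS  vc=[4]
8: 0x23 (blk 4, set 0) → VC-HIT  vc=[6]
9: 0x33 (blk 6, set 0) → VC-HIT  vc=[4]
10: 0x32 (blk 6, set 0) → L1-HIT  vc=[4]
11: 0x31 (blk 6, set 0) → L1-HIT  vc=[4]
12: 0x21 (blk 4, set 0) → VC-HIT  vc=[6]

VC = [6]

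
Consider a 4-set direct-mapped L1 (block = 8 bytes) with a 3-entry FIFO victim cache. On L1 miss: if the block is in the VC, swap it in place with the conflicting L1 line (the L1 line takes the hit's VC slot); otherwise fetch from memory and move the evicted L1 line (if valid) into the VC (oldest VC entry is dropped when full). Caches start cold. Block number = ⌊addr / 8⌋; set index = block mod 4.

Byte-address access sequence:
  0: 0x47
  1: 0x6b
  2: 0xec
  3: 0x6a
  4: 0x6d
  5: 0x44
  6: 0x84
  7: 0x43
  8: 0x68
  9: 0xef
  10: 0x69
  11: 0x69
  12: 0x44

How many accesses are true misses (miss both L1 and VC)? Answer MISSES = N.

MISSES = 4

#0 0x47→b8/s0 MISS; vc=[]
#1 0x6b→b13/s1 MISS; vc=[]
#2 0xec→b29/s1 MISS; vc=[13]
#3 0x6a→b13/s1 VC-HIT; vc=[29]
#4 0x6d→b13/s1 L1-HIT; vc=[29]
#5 0x44→b8/s0 L1-HIT; vc=[29]
#6 0x84→b16/s0 MISS; vc=[29,8]
#7 0x43→b8/s0 VC-HIT; vc=[29,16]
#8 0x68→b13/s1 L1-HIT; vc=[29,16]
#9 0xef→b29/s1 VC-HIT; vc=[13,16]
#10 0x69→b13/s1 VC-HIT; vc=[29,16]
#11 0x69→b13/s1 L1-HIT; vc=[29,16]
#12 0x44→b8/s0 L1-HIT; vc=[29,16]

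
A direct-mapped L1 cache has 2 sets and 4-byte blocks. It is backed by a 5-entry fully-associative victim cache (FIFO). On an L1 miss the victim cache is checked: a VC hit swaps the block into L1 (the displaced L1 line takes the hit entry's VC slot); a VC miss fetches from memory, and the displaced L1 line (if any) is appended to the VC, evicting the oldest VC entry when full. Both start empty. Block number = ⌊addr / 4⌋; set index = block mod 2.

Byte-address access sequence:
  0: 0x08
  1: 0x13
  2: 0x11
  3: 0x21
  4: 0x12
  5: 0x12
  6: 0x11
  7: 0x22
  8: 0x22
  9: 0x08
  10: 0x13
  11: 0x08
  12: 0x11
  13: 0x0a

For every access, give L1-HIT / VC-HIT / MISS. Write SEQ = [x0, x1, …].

0: 0x8 (blk 2, set 0) → MISS  vc=[]
1: 0x13 (blk 4, set 0) → MISS  vc=[2]
2: 0x11 (blk 4, set 0) → L1-HIT  vc=[2]
3: 0x21 (blk 8, set 0) → MISS  vc=[2, 4]
4: 0x12 (blk 4, set 0) → VC-HIT  vc=[2, 8]
5: 0x12 (blk 4, set 0) → L1-HIT  vc=[2, 8]
6: 0x11 (blk 4, set 0) → L1-HIT  vc=[2, 8]
7: 0x22 (blk 8, set 0) → VC-HIT  vc=[2, 4]
8: 0x22 (blk 8, set 0) → L1-HIT  vc=[2, 4]
9: 0x8 (blk 2, set 0) → VC-HIT  vc=[8, 4]
10: 0x13 (blk 4, set 0) → VC-HIT  vc=[8, 2]
11: 0x8 (blk 2, set 0) → VC-HIT  vc=[8, 4]
12: 0x11 (blk 4, set 0) → VC-HIT  vc=[8, 2]
13: 0xa (blk 2, set 0) → VC-HIT  vc=[8, 4]

SEQ = [MISS, MISS, L1-HIT, MISS, VC-HIT, L1-HIT, L1-HIT, VC-HIT, L1-HIT, VC-HIT, VC-HIT, VC-HIT, VC-HIT, VC-HIT]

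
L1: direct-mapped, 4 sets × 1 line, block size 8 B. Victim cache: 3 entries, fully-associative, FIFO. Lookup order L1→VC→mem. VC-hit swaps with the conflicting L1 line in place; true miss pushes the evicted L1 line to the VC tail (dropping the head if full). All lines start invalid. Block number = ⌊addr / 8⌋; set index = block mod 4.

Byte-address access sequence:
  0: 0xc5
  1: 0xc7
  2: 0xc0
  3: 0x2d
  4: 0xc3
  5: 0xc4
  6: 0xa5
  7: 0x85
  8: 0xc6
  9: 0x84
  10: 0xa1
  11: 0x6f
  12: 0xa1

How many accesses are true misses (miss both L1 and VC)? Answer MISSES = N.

#0 0xc5→b24/s0 MISS; vc=[]
#1 0xc7→b24/s0 L1-HIT; vc=[]
#2 0xc0→b24/s0 L1-HIT; vc=[]
#3 0x2d→b5/s1 MISS; vc=[]
#4 0xc3→b24/s0 L1-HIT; vc=[]
#5 0xc4→b24/s0 L1-HIT; vc=[]
#6 0xa5→b20/s0 MISS; vc=[24]
#7 0x85→b16/s0 MISS; vc=[24,20]
#8 0xc6→b24/s0 VC-HIT; vc=[16,20]
#9 0x84→b16/s0 VC-HIT; vc=[24,20]
#10 0xa1→b20/s0 VC-HIT; vc=[24,16]
#11 0x6f→b13/s1 MISS; vc=[24,16,5]
#12 0xa1→b20/s0 L1-HIT; vc=[24,16,5]

MISSES = 5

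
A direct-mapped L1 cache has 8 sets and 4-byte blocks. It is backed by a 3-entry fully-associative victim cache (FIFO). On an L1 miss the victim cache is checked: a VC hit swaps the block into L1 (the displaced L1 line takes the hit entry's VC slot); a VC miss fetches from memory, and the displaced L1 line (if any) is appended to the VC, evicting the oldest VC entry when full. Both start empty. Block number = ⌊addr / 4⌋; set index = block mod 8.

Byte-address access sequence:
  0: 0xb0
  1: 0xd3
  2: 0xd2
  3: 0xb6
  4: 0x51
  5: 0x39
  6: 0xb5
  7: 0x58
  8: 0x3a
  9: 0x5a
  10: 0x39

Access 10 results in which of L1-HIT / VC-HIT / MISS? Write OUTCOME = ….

OUTCOME = VC-HIT

#0 0xb0→b44/s4 MISS; vc=[]
#1 0xd3→b52/s4 MISS; vc=[44]
#2 0xd2→b52/s4 L1-HIT; vc=[44]
#3 0xb6→b45/s5 MISS; vc=[44]
#4 0x51→b20/s4 MISS; vc=[44,52]
#5 0x39→b14/s6 MISS; vc=[44,52]
#6 0xb5→b45/s5 L1-HIT; vc=[44,52]
#7 0x58→b22/s6 MISS; vc=[44,52,14]
#8 0x3a→b14/s6 VC-HIT; vc=[44,52,22]
#9 0x5a→b22/s6 VC-HIT; vc=[44,52,14]
#10 0x39→b14/s6 VC-HIT; vc=[44,52,22]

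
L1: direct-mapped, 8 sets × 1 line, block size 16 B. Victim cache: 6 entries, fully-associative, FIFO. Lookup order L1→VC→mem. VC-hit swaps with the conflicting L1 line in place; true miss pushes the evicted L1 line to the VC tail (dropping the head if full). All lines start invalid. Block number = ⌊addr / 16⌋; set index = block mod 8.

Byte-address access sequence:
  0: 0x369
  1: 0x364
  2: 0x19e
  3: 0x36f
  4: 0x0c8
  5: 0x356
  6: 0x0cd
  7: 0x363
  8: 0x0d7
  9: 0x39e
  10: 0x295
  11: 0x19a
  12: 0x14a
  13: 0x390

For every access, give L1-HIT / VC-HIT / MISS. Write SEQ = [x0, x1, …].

SEQ = [MISS, L1-HIT, MISS, L1-HIT, MISS, MISS, L1-HIT, L1-HIT, MISS, MISS, MISS, VC-HIT, MISS, VC-HIT]

0: 0x369 (blk 54, set 6) → MISS  vc=[]
1: 0x364 (blk 54, set 6) → L1-HIT  vc=[]
2: 0x19e (blk 25, set 1) → MISS  vc=[]
3: 0x36f (blk 54, set 6) → L1-HIT  vc=[]
4: 0xc8 (blk 12, set 4) → MISS  vc=[]
5: 0x356 (blk 53, set 5) → MISS  vc=[]
6: 0xcd (blk 12, set 4) → L1-HIT  vc=[]
7: 0x363 (blk 54, set 6) → L1-HIT  vc=[]
8: 0xd7 (blk 13, set 5) → MISS  vc=[53]
9: 0x39e (blk 57, set 1) → MISS  vc=[53, 25]
10: 0x295 (blk 41, set 1) → MISS  vc=[53, 25, 57]
11: 0x19a (blk 25, set 1) → VC-HIT  vc=[53, 41, 57]
12: 0x14a (blk 20, set 4) → MISS  vc=[53, 41, 57, 12]
13: 0x390 (blk 57, set 1) → VC-HIT  vc=[53, 41, 25, 12]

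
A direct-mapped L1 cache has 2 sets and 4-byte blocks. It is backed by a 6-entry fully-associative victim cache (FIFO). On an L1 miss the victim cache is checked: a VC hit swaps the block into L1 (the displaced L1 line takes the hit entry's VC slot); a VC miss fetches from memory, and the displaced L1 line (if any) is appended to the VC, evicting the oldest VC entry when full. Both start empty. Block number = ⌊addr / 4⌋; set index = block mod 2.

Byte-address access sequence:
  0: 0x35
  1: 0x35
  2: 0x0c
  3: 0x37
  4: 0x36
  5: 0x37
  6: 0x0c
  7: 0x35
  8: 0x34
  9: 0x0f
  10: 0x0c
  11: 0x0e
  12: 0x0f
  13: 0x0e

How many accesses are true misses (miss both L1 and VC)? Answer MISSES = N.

  [0] addr=0x35 blk=13 s=1: MISS | VC []
  [1] addr=0x35 blk=13 s=1: L1-HIT | VC []
  [2] addr=0xc blk=3 s=1: MISS | VC [13]
  [3] addr=0x37 blk=13 s=1: VC-HIT | VC [3]
  [4] addr=0x36 blk=13 s=1: L1-HIT | VC [3]
  [5] addr=0x37 blk=13 s=1: L1-HIT | VC [3]
  [6] addr=0xc blk=3 s=1: VC-HIT | VC [13]
  [7] addr=0x35 blk=13 s=1: VC-HIT | VC [3]
  [8] addr=0x34 blk=13 s=1: L1-HIT | VC [3]
  [9] addr=0xf blk=3 s=1: VC-HIT | VC [13]
  [10] addr=0xc blk=3 s=1: L1-HIT | VC [13]
  [11] addr=0xe blk=3 s=1: L1-HIT | VC [13]
  [12] addr=0xf blk=3 s=1: L1-HIT | VC [13]
  [13] addr=0xe blk=3 s=1: L1-HIT | VC [13]

MISSES = 2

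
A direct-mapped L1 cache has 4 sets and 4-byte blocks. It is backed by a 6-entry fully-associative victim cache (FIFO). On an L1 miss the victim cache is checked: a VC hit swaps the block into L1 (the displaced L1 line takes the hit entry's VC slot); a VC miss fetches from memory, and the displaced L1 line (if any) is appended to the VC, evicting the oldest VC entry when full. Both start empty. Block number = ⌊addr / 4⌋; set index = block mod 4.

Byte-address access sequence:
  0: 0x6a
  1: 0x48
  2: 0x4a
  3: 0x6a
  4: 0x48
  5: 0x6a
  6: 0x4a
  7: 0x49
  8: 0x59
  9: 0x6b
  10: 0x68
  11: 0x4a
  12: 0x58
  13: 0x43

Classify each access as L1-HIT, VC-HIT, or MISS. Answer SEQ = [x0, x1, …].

SEQ = [MISS, MISS, L1-HIT, VC-HIT, VC-HIT, VC-HIT, VC-HIT, L1-HIT, MISS, VC-HIT, L1-HIT, VC-HIT, VC-HIT, MISS]

0: 0x6a (blk 26, set 2) → MISS  vc=[]
1: 0x48 (blk 18, set 2) → MISS  vc=[26]
2: 0x4a (blk 18, set 2) → L1-HIT  vc=[26]
3: 0x6a (blk 26, set 2) → VC-HIT  vc=[18]
4: 0x48 (blk 18, set 2) → VC-HIT  vc=[26]
5: 0x6a (blk 26, set 2) → VC-HIT  vc=[18]
6: 0x4a (blk 18, set 2) → VC-HIT  vc=[26]
7: 0x49 (blk 18, set 2) → L1-HIT  vc=[26]
8: 0x59 (blk 22, set 2) → MISS  vc=[26, 18]
9: 0x6b (blk 26, set 2) → VC-HIT  vc=[22, 18]
10: 0x68 (blk 26, set 2) → L1-HIT  vc=[22, 18]
11: 0x4a (blk 18, set 2) → VC-HIT  vc=[22, 26]
12: 0x58 (blk 22, set 2) → VC-HIT  vc=[18, 26]
13: 0x43 (blk 16, set 0) → MISS  vc=[18, 26]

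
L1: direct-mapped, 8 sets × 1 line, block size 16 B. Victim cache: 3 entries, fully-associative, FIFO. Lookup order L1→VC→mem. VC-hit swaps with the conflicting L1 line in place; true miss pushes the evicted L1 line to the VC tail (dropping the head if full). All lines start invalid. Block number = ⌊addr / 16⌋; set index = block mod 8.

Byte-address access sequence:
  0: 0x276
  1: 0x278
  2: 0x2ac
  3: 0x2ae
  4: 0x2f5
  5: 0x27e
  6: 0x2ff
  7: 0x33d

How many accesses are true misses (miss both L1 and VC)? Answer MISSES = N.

  [0] addr=0x276 blk=39 s=7: MISS | VC []
  [1] addr=0x278 blk=39 s=7: L1-HIT | VC []
  [2] addr=0x2ac blk=42 s=2: MISS | VC []
  [3] addr=0x2ae blk=42 s=2: L1-HIT | VC []
  [4] addr=0x2f5 blk=47 s=7: MISS | VC [39]
  [5] addr=0x27e blk=39 s=7: VC-HIT | VC [47]
  [6] addr=0x2ff blk=47 s=7: VC-HIT | VC [39]
  [7] addr=0x33d blk=51 s=3: MISS | VC [39]

MISSES = 4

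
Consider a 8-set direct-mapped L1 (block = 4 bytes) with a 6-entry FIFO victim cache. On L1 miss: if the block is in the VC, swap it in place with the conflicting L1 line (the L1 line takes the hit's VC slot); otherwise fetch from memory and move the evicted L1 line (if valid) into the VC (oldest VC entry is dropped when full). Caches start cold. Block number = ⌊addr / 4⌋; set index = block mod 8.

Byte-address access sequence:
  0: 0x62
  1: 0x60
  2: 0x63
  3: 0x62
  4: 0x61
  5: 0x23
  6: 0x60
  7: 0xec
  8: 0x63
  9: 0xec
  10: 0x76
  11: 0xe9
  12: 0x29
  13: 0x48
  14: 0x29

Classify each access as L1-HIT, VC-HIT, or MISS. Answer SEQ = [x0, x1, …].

  [0] addr=0x62 blk=24 s=0: MISS | VC []
  [1] addr=0x60 blk=24 s=0: L1-HIT | VC []
  [2] addr=0x63 blk=24 s=0: L1-HIT | VC []
  [3] addr=0x62 blk=24 s=0: L1-HIT | VC []
  [4] addr=0x61 blk=24 s=0: L1-HIT | VC []
  [5] addr=0x23 blk=8 s=0: MISS | VC [24]
  [6] addr=0x60 blk=24 s=0: VC-HIT | VC [8]
  [7] addr=0xec blk=59 s=3: MISS | VC [8]
  [8] addr=0x63 blk=24 s=0: L1-HIT | VC [8]
  [9] addr=0xec blk=59 s=3: L1-HIT | VC [8]
  [10] addr=0x76 blk=29 s=5: MISS | VC [8]
  [11] addr=0xe9 blk=58 s=2: MISS | VC [8]
  [12] addr=0x29 blk=10 s=2: MISS | VC [8, 58]
  [13] addr=0x48 blk=18 s=2: MISS | VC [8, 58, 10]
  [14] addr=0x29 blk=10 s=2: VC-HIT | VC [8, 58, 18]

SEQ = [MISS, L1-HIT, L1-HIT, L1-HIT, L1-HIT, MISS, VC-HIT, MISS, L1-HIT, L1-HIT, MISS, MISS, MISS, MISS, VC-HIT]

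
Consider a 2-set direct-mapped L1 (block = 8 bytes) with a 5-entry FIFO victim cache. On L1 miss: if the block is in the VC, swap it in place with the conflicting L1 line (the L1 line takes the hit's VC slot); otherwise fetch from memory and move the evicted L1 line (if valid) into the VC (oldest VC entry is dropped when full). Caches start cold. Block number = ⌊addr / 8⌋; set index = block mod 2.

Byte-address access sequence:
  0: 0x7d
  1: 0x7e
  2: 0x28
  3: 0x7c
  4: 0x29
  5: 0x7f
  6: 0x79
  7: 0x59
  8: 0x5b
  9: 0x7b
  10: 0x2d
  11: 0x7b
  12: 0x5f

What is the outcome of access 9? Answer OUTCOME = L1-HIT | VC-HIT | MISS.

  [0] addr=0x7d blk=15 s=1: MISS | VC []
  [1] addr=0x7e blk=15 s=1: L1-HIT | VC []
  [2] addr=0x28 blk=5 s=1: MISS | VC [15]
  [3] addr=0x7c blk=15 s=1: VC-HIT | VC [5]
  [4] addr=0x29 blk=5 s=1: VC-HIT | VC [15]
  [5] addr=0x7f blk=15 s=1: VC-HIT | VC [5]
  [6] addr=0x79 blk=15 s=1: L1-HIT | VC [5]
  [7] addr=0x59 blk=11 s=1: MISS | VC [5, 15]
  [8] addr=0x5b blk=11 s=1: L1-HIT | VC [5, 15]
  [9] addr=0x7b blk=15 s=1: VC-HIT | VC [5, 11]
  [10] addr=0x2d blk=5 s=1: VC-HIT | VC [15, 11]
  [11] addr=0x7b blk=15 s=1: VC-HIT | VC [5, 11]
  [12] addr=0x5f blk=11 s=1: VC-HIT | VC [5, 15]

OUTCOME = VC-HIT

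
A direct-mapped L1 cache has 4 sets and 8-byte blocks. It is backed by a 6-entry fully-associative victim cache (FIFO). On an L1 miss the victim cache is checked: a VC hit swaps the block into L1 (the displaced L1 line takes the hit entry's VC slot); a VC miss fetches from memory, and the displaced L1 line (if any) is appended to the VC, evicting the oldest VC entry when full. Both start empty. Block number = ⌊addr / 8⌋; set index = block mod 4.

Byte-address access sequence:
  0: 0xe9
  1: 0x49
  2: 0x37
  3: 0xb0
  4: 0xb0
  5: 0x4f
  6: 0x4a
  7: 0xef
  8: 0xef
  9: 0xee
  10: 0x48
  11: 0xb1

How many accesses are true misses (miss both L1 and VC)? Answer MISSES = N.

#0 0xe9→b29/s1 MISS; vc=[]
#1 0x49→b9/s1 MISS; vc=[29]
#2 0x37→b6/s2 MISS; vc=[29]
#3 0xb0→b22/s2 MISS; vc=[29,6]
#4 0xb0→b22/s2 L1-HIT; vc=[29,6]
#5 0x4f→b9/s1 L1-HIT; vc=[29,6]
#6 0x4a→b9/s1 L1-HIT; vc=[29,6]
#7 0xef→b29/s1 VC-HIT; vc=[9,6]
#8 0xef→b29/s1 L1-HIT; vc=[9,6]
#9 0xee→b29/s1 L1-HIT; vc=[9,6]
#10 0x48→b9/s1 VC-HIT; vc=[29,6]
#11 0xb1→b22/s2 L1-HIT; vc=[29,6]

MISSES = 4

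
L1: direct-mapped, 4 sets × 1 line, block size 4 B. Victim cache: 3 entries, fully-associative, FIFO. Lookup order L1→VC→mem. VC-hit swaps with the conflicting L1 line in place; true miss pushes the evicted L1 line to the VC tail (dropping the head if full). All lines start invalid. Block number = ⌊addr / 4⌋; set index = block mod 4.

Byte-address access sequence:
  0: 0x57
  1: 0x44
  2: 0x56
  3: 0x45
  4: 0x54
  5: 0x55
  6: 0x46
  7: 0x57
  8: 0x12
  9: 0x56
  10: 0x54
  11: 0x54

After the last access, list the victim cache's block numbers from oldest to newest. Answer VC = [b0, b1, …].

VC = [17]

#0 0x57→b21/s1 MISS; vc=[]
#1 0x44→b17/s1 MISS; vc=[21]
#2 0x56→b21/s1 VC-HIT; vc=[17]
#3 0x45→b17/s1 VC-HIT; vc=[21]
#4 0x54→b21/s1 VC-HIT; vc=[17]
#5 0x55→b21/s1 L1-HIT; vc=[17]
#6 0x46→b17/s1 VC-HIT; vc=[21]
#7 0x57→b21/s1 VC-HIT; vc=[17]
#8 0x12→b4/s0 MISS; vc=[17]
#9 0x56→b21/s1 L1-HIT; vc=[17]
#10 0x54→b21/s1 L1-HIT; vc=[17]
#11 0x54→b21/s1 L1-HIT; vc=[17]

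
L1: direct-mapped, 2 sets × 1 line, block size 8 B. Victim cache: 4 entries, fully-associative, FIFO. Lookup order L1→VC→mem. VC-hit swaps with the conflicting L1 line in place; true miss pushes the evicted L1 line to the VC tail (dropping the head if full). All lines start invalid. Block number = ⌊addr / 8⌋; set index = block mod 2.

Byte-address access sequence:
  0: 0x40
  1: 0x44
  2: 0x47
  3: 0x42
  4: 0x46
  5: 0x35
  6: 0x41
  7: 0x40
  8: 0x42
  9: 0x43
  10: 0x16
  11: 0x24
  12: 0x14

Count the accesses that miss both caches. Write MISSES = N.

MISSES = 4

  [0] addr=0x40 blk=8 s=0: MISS | VC []
  [1] addr=0x44 blk=8 s=0: L1-HIT | VC []
  [2] addr=0x47 blk=8 s=0: L1-HIT | VC []
  [3] addr=0x42 blk=8 s=0: L1-HIT | VC []
  [4] addr=0x46 blk=8 s=0: L1-HIT | VC []
  [5] addr=0x35 blk=6 s=0: MISS | VC [8]
  [6] addr=0x41 blk=8 s=0: VC-HIT | VC [6]
  [7] addr=0x40 blk=8 s=0: L1-HIT | VC [6]
  [8] addr=0x42 blk=8 s=0: L1-HIT | VC [6]
  [9] addr=0x43 blk=8 s=0: L1-HIT | VC [6]
  [10] addr=0x16 blk=2 s=0: MISS | VC [6, 8]
  [11] addr=0x24 blk=4 s=0: MISS | VC [6, 8, 2]
  [12] addr=0x14 blk=2 s=0: VC-HIT | VC [6, 8, 4]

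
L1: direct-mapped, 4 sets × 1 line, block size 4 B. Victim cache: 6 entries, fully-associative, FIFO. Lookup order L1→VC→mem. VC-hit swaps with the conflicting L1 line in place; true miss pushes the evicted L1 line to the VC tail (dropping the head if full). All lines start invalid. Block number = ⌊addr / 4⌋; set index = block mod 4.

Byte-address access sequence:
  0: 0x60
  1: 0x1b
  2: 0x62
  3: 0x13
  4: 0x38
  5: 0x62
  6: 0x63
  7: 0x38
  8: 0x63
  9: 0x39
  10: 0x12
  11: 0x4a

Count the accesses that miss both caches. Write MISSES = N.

#0 0x60→b24/s0 MISS; vc=[]
#1 0x1b→b6/s2 MISS; vc=[]
#2 0x62→b24/s0 L1-HIT; vc=[]
#3 0x13→b4/s0 MISS; vc=[24]
#4 0x38→b14/s2 MISS; vc=[24,6]
#5 0x62→b24/s0 VC-HIT; vc=[4,6]
#6 0x63→b24/s0 L1-HIT; vc=[4,6]
#7 0x38→b14/s2 L1-HIT; vc=[4,6]
#8 0x63→b24/s0 L1-HIT; vc=[4,6]
#9 0x39→b14/s2 L1-HIT; vc=[4,6]
#10 0x12→b4/s0 VC-HIT; vc=[24,6]
#11 0x4a→b18/s2 MISS; vc=[24,6,14]

MISSES = 5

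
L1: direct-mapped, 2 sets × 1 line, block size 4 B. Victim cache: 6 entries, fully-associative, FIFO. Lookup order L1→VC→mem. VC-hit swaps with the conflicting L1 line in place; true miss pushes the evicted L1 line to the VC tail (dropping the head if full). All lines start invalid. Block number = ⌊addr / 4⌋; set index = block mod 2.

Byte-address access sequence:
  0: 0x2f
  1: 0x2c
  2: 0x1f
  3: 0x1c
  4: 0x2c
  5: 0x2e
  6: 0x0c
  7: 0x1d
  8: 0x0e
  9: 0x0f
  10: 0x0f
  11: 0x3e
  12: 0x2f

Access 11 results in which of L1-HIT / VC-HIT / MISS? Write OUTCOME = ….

OUTCOME = MISS

0: 0x2f (blk 11, set 1) → MISS  vc=[]
1: 0x2c (blk 11, set 1) → L1-HIT  vc=[]
2: 0x1f (blk 7, set 1) → MISS  vc=[11]
3: 0x1c (blk 7, set 1) → L1-HIT  vc=[11]
4: 0x2c (blk 11, set 1) → VC-HIT  vc=[7]
5: 0x2e (blk 11, set 1) → L1-HIT  vc=[7]
6: 0xc (blk 3, set 1) → MISS  vc=[7, 11]
7: 0x1d (blk 7, set 1) → VC-HIT  vc=[3, 11]
8: 0xe (blk 3, set 1) → VC-HIT  vc=[7, 11]
9: 0xf (blk 3, set 1) → L1-HIT  vc=[7, 11]
10: 0xf (blk 3, set 1) → L1-HIT  vc=[7, 11]
11: 0x3e (blk 15, set 1) → MISS  vc=[7, 11, 3]
12: 0x2f (blk 11, set 1) → VC-HIT  vc=[7, 15, 3]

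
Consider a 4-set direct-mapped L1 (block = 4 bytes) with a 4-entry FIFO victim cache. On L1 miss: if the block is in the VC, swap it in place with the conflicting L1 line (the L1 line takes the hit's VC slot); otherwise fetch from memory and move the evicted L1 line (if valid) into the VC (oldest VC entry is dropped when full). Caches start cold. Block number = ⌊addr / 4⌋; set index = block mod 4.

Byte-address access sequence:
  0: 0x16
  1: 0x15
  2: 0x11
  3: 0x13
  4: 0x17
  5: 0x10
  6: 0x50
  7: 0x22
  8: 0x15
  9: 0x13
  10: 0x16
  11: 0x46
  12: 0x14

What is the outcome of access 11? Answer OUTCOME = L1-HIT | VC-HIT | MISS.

OUTCOME = MISS

0: 0x16 (blk 5, set 1) → MISS  vc=[]
1: 0x15 (blk 5, set 1) → L1-HIT  vc=[]
2: 0x11 (blk 4, set 0) → MISS  vc=[]
3: 0x13 (blk 4, set 0) → L1-HIT  vc=[]
4: 0x17 (blk 5, set 1) → L1-HIT  vc=[]
5: 0x10 (blk 4, set 0) → L1-HIT  vc=[]
6: 0x50 (blk 20, set 0) → MISS  vc=[4]
7: 0x22 (blk 8, set 0) → MISS  vc=[4, 20]
8: 0x15 (blk 5, set 1) → L1-HIT  vc=[4, 20]
9: 0x13 (blk 4, set 0) → VC-HIT  vc=[8, 20]
10: 0x16 (blk 5, set 1) → L1-HIT  vc=[8, 20]
11: 0x46 (blk 17, set 1) → MISS  vc=[8, 20, 5]
12: 0x14 (blk 5, set 1) → VC-HIT  vc=[8, 20, 17]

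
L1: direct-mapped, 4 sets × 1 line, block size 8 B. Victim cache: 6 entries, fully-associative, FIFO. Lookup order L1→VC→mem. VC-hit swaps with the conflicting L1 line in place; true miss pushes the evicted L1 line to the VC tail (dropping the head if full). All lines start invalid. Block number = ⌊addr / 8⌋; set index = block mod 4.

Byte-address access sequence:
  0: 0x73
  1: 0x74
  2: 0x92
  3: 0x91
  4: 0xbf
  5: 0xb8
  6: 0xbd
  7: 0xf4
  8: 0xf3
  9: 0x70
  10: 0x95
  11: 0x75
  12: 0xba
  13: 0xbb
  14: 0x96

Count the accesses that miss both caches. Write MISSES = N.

MISSES = 4

0: 0x73 (blk 14, set 2) → MISS  vc=[]
1: 0x74 (blk 14, set 2) → L1-HIT  vc=[]
2: 0x92 (blk 18, set 2) → MISS  vc=[14]
3: 0x91 (blk 18, set 2) → L1-HIT  vc=[14]
4: 0xbf (blk 23, set 3) → MISS  vc=[14]
5: 0xb8 (blk 23, set 3) → L1-HIT  vc=[14]
6: 0xbd (blk 23, set 3) → L1-HIT  vc=[14]
7: 0xf4 (blk 30, set 2) → MISS  vc=[14, 18]
8: 0xf3 (blk 30, set 2) → L1-HIT  vc=[14, 18]
9: 0x70 (blk 14, set 2) → VC-HIT  vc=[30, 18]
10: 0x95 (blk 18, set 2) → VC-HIT  vc=[30, 14]
11: 0x75 (blk 14, set 2) → VC-HIT  vc=[30, 18]
12: 0xba (blk 23, set 3) → L1-HIT  vc=[30, 18]
13: 0xbb (blk 23, set 3) → L1-HIT  vc=[30, 18]
14: 0x96 (blk 18, set 2) → VC-HIT  vc=[30, 14]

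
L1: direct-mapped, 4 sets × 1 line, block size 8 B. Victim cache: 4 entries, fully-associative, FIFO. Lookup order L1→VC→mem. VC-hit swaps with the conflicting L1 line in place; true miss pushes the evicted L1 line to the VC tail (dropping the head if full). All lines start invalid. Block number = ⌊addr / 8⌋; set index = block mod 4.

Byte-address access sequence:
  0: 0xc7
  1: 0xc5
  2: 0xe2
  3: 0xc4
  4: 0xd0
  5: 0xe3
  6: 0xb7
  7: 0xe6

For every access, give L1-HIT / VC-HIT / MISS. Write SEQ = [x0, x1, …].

SEQ = [MISS, L1-HIT, MISS, VC-HIT, MISS, VC-HIT, MISS, L1-HIT]

#0 0xc7→b24/s0 MISS; vc=[]
#1 0xc5→b24/s0 L1-HIT; vc=[]
#2 0xe2→b28/s0 MISS; vc=[24]
#3 0xc4→b24/s0 VC-HIT; vc=[28]
#4 0xd0→b26/s2 MISS; vc=[28]
#5 0xe3→b28/s0 VC-HIT; vc=[24]
#6 0xb7→b22/s2 MISS; vc=[24,26]
#7 0xe6→b28/s0 L1-HIT; vc=[24,26]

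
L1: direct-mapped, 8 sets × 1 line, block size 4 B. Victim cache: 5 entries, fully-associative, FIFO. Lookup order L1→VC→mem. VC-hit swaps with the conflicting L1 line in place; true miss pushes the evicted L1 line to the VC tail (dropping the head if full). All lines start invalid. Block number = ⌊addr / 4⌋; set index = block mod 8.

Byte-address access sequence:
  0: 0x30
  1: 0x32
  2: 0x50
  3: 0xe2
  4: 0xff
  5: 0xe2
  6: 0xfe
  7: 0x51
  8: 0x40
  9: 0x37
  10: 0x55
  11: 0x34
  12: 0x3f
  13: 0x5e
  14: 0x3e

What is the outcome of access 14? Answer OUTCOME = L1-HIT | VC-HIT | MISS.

#0 0x30→b12/s4 MISS; vc=[]
#1 0x32→b12/s4 L1-HIT; vc=[]
#2 0x50→b20/s4 MISS; vc=[12]
#3 0xe2→b56/s0 MISS; vc=[12]
#4 0xff→b63/s7 MISS; vc=[12]
#5 0xe2→b56/s0 L1-HIT; vc=[12]
#6 0xfe→b63/s7 L1-HIT; vc=[12]
#7 0x51→b20/s4 L1-HIT; vc=[12]
#8 0x40→b16/s0 MISS; vc=[12,56]
#9 0x37→b13/s5 MISS; vc=[12,56]
#10 0x55→b21/s5 MISS; vc=[12,56,13]
#11 0x34→b13/s5 VC-HIT; vc=[12,56,21]
#12 0x3f→b15/s7 MISS; vc=[12,56,21,63]
#13 0x5e→b23/s7 MISS; vc=[12,56,21,63,15]
#14 0x3e→b15/s7 VC-HIT; vc=[12,56,21,63,23]

OUTCOME = VC-HIT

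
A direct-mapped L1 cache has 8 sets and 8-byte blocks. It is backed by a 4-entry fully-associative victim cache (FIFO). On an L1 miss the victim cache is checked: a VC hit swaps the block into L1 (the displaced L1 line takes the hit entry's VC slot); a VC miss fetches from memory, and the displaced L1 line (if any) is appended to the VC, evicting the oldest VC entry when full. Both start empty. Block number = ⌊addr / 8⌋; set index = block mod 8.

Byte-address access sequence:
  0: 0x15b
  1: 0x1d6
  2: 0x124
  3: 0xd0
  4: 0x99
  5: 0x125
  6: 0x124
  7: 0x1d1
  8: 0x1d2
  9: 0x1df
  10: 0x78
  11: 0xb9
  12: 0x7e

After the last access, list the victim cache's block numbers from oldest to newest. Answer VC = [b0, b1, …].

#0 0x15b→b43/s3 MISS; vc=[]
#1 0x1d6→b58/s2 MISS; vc=[]
#2 0x124→b36/s4 MISS; vc=[]
#3 0xd0→b26/s2 MISS; vc=[58]
#4 0x99→b19/s3 MISS; vc=[58,43]
#5 0x125→b36/s4 L1-HIT; vc=[58,43]
#6 0x124→b36/s4 L1-HIT; vc=[58,43]
#7 0x1d1→b58/s2 VC-HIT; vc=[26,43]
#8 0x1d2→b58/s2 L1-HIT; vc=[26,43]
#9 0x1df→b59/s3 MISS; vc=[26,43,19]
#10 0x78→b15/s7 MISS; vc=[26,43,19]
#11 0xb9→b23/s7 MISS; vc=[26,43,19,15]
#12 0x7e→b15/s7 VC-HIT; vc=[26,43,19,23]

VC = [26, 43, 19, 23]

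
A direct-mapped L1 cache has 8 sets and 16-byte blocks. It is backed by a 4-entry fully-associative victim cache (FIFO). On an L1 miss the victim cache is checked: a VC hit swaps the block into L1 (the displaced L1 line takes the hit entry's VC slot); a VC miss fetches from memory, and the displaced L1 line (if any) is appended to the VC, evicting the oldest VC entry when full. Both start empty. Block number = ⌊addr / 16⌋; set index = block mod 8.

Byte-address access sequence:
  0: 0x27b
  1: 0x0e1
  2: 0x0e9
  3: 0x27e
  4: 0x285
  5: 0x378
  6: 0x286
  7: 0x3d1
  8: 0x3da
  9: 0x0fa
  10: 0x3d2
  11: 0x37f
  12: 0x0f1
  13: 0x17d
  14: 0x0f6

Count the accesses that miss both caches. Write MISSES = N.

MISSES = 7

#0 0x27b→b39/s7 MISS; vc=[]
#1 0xe1→b14/s6 MISS; vc=[]
#2 0xe9→b14/s6 L1-HIT; vc=[]
#3 0x27e→b39/s7 L1-HIT; vc=[]
#4 0x285→b40/s0 MISS; vc=[]
#5 0x378→b55/s7 MISS; vc=[39]
#6 0x286→b40/s0 L1-HIT; vc=[39]
#7 0x3d1→b61/s5 MISS; vc=[39]
#8 0x3da→b61/s5 L1-HIT; vc=[39]
#9 0xfa→b15/s7 MISS; vc=[39,55]
#10 0x3d2→b61/s5 L1-HIT; vc=[39,55]
#11 0x37f→b55/s7 VC-HIT; vc=[39,15]
#12 0xf1→b15/s7 VC-HIT; vc=[39,55]
#13 0x17d→b23/s7 MISS; vc=[39,55,15]
#14 0xf6→b15/s7 VC-HIT; vc=[39,55,23]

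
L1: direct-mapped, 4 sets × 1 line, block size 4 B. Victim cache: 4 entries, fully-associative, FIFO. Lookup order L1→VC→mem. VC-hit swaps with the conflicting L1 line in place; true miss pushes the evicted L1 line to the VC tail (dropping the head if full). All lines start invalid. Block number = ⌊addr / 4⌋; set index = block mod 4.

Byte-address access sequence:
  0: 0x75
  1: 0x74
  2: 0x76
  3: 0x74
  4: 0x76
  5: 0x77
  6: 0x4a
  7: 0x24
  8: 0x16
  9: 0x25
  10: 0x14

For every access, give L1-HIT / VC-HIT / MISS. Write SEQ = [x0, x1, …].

SEQ = [MISS, L1-HIT, L1-HIT, L1-HIT, L1-HIT, L1-HIT, MISS, MISS, MISS, VC-HIT, VC-HIT]

#0 0x75→b29/s1 MISS; vc=[]
#1 0x74→b29/s1 L1-HIT; vc=[]
#2 0x76→b29/s1 L1-HIT; vc=[]
#3 0x74→b29/s1 L1-HIT; vc=[]
#4 0x76→b29/s1 L1-HIT; vc=[]
#5 0x77→b29/s1 L1-HIT; vc=[]
#6 0x4a→b18/s2 MISS; vc=[]
#7 0x24→b9/s1 MISS; vc=[29]
#8 0x16→b5/s1 MISS; vc=[29,9]
#9 0x25→b9/s1 VC-HIT; vc=[29,5]
#10 0x14→b5/s1 VC-HIT; vc=[29,9]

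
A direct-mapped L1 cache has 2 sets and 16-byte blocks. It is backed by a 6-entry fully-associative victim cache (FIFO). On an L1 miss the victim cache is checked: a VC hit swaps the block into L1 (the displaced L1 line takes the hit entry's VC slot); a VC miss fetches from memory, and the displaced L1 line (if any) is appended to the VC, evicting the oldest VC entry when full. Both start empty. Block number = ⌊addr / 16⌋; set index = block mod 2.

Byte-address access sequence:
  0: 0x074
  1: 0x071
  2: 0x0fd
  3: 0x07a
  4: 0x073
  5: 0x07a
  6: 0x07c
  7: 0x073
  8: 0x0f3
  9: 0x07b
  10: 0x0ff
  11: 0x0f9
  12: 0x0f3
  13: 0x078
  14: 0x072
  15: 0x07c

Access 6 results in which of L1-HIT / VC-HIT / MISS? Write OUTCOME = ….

OUTCOME = L1-HIT

0: 0x74 (blk 7, set 1) → MISS  vc=[]
1: 0x71 (blk 7, set 1) → L1-HIT  vc=[]
2: 0xfd (blk 15, set 1) → MISS  vc=[7]
3: 0x7a (blk 7, set 1) → VC-HIT  vc=[15]
4: 0x73 (blk 7, set 1) → L1-HIT  vc=[15]
5: 0x7a (blk 7, set 1) → L1-HIT  vc=[15]
6: 0x7c (blk 7, set 1) → L1-HIT  vc=[15]
7: 0x73 (blk 7, set 1) → L1-HIT  vc=[15]
8: 0xf3 (blk 15, set 1) → VC-HIT  vc=[7]
9: 0x7b (blk 7, set 1) → VC-HIT  vc=[15]
10: 0xff (blk 15, set 1) → VC-HIT  vc=[7]
11: 0xf9 (blk 15, set 1) → L1-HIT  vc=[7]
12: 0xf3 (blk 15, set 1) → L1-HIT  vc=[7]
13: 0x78 (blk 7, set 1) → VC-HIT  vc=[15]
14: 0x72 (blk 7, set 1) → L1-HIT  vc=[15]
15: 0x7c (blk 7, set 1) → L1-HIT  vc=[15]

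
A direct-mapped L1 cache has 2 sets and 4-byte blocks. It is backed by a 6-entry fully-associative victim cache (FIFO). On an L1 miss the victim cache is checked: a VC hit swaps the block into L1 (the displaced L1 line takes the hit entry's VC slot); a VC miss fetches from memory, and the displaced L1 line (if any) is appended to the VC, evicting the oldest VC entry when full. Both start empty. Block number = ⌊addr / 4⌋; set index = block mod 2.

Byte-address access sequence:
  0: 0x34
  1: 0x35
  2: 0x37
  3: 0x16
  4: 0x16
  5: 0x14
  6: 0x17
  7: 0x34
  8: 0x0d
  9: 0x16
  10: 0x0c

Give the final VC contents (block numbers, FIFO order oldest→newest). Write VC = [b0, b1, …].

#0 0x34→b13/s1 MISS; vc=[]
#1 0x35→b13/s1 L1-HIT; vc=[]
#2 0x37→b13/s1 L1-HIT; vc=[]
#3 0x16→b5/s1 MISS; vc=[13]
#4 0x16→b5/s1 L1-HIT; vc=[13]
#5 0x14→b5/s1 L1-HIT; vc=[13]
#6 0x17→b5/s1 L1-HIT; vc=[13]
#7 0x34→b13/s1 VC-HIT; vc=[5]
#8 0xd→b3/s1 MISS; vc=[5,13]
#9 0x16→b5/s1 VC-HIT; vc=[3,13]
#10 0xc→b3/s1 VC-HIT; vc=[5,13]

VC = [5, 13]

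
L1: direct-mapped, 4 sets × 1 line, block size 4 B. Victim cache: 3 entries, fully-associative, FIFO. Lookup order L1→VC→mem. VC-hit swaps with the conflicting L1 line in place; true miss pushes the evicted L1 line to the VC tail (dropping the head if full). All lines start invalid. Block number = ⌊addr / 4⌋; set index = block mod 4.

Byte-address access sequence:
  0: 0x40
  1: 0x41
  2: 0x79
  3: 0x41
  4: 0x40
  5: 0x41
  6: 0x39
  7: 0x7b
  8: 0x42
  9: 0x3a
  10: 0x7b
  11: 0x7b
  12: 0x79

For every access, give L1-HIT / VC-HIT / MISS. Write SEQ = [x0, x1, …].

#0 0x40→b16/s0 MISS; vc=[]
#1 0x41→b16/s0 L1-HIT; vc=[]
#2 0x79→b30/s2 MISS; vc=[]
#3 0x41→b16/s0 L1-HIT; vc=[]
#4 0x40→b16/s0 L1-HIT; vc=[]
#5 0x41→b16/s0 L1-HIT; vc=[]
#6 0x39→b14/s2 MISS; vc=[30]
#7 0x7b→b30/s2 VC-HIT; vc=[14]
#8 0x42→b16/s0 L1-HIT; vc=[14]
#9 0x3a→b14/s2 VC-HIT; vc=[30]
#10 0x7b→b30/s2 VC-HIT; vc=[14]
#11 0x7b→b30/s2 L1-HIT; vc=[14]
#12 0x79→b30/s2 L1-HIT; vc=[14]

SEQ = [MISS, L1-HIT, MISS, L1-HIT, L1-HIT, L1-HIT, MISS, VC-HIT, L1-HIT, VC-HIT, VC-HIT, L1-HIT, L1-HIT]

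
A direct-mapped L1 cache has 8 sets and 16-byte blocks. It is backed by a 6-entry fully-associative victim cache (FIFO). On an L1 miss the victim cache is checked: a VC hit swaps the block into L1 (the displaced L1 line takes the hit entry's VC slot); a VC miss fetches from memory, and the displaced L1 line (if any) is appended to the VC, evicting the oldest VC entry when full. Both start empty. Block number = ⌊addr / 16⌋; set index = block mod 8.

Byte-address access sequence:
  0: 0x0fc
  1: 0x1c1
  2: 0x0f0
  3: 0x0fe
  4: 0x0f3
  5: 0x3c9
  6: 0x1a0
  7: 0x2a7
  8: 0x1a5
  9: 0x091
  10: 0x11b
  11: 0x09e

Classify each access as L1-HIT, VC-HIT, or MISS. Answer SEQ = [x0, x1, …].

#0 0xfc→b15/s7 MISS; vc=[]
#1 0x1c1→b28/s4 MISS; vc=[]
#2 0xf0→b15/s7 L1-HIT; vc=[]
#3 0xfe→b15/s7 L1-HIT; vc=[]
#4 0xf3→b15/s7 L1-HIT; vc=[]
#5 0x3c9→b60/s4 MISS; vc=[28]
#6 0x1a0→b26/s2 MISS; vc=[28]
#7 0x2a7→b42/s2 MISS; vc=[28,26]
#8 0x1a5→b26/s2 VC-HIT; vc=[28,42]
#9 0x91→b9/s1 MISS; vc=[28,42]
#10 0x11b→b17/s1 MISS; vc=[28,42,9]
#11 0x9e→b9/s1 VC-HIT; vc=[28,42,17]

SEQ = [MISS, MISS, L1-HIT, L1-HIT, L1-HIT, MISS, MISS, MISS, VC-HIT, MISS, MISS, VC-HIT]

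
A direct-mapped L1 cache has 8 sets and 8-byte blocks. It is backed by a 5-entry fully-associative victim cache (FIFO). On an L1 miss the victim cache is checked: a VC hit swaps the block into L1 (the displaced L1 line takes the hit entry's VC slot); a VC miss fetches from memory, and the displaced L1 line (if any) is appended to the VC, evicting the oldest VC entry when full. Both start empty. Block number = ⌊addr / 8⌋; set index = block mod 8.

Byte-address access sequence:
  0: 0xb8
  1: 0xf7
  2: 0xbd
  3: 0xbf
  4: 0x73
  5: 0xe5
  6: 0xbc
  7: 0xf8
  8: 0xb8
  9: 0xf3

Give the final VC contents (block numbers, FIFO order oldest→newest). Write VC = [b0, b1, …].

VC = [14, 31]

#0 0xb8→b23/s7 MISS; vc=[]
#1 0xf7→b30/s6 MISS; vc=[]
#2 0xbd→b23/s7 L1-HIT; vc=[]
#3 0xbf→b23/s7 L1-HIT; vc=[]
#4 0x73→b14/s6 MISS; vc=[30]
#5 0xe5→b28/s4 MISS; vc=[30]
#6 0xbc→b23/s7 L1-HIT; vc=[30]
#7 0xf8→b31/s7 MISS; vc=[30,23]
#8 0xb8→b23/s7 VC-HIT; vc=[30,31]
#9 0xf3→b30/s6 VC-HIT; vc=[14,31]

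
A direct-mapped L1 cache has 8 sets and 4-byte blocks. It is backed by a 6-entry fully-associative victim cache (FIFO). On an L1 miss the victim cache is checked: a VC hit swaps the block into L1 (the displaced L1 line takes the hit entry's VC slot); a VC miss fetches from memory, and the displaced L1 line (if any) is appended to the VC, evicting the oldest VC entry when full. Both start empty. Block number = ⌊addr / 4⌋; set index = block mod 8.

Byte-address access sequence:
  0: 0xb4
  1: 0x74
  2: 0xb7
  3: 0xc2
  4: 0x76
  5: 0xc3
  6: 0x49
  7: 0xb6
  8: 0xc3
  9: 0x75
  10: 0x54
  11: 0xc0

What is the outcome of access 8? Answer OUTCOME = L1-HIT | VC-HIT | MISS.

OUTCOME = L1-HIT

0: 0xb4 (blk 45, set 5) → MISS  vc=[]
1: 0x74 (blk 29, set 5) → MISS  vc=[45]
2: 0xb7 (blk 45, set 5) → VC-HIT  vc=[29]
3: 0xc2 (blk 48, set 0) → MISS  vc=[29]
4: 0x76 (blk 29, set 5) → VC-HIT  vc=[45]
5: 0xc3 (blk 48, set 0) → L1-HIT  vc=[45]
6: 0x49 (blk 18, set 2) → MISS  vc=[45]
7: 0xb6 (blk 45, set 5) → VC-HIT  vc=[29]
8: 0xc3 (blk 48, set 0) → L1-HIT  vc=[29]
9: 0x75 (blk 29, set 5) → VC-HIT  vc=[45]
10: 0x54 (blk 21, set 5) → MISS  vc=[45, 29]
11: 0xc0 (blk 48, set 0) → L1-HIT  vc=[45, 29]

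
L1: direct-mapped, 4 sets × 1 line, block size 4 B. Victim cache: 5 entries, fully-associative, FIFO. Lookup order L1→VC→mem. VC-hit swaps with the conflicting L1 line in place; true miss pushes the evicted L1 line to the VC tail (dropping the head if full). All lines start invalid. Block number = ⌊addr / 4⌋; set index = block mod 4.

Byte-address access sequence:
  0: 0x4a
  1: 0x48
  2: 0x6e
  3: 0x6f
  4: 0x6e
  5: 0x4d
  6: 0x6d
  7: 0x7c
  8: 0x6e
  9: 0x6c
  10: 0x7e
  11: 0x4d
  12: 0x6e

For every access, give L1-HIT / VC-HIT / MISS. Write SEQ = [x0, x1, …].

0: 0x4a (blk 18, set 2) → MISS  vc=[]
1: 0x48 (blk 18, set 2) → L1-HIT  vc=[]
2: 0x6e (blk 27, set 3) → MISS  vc=[]
3: 0x6f (blk 27, set 3) → L1-HIT  vc=[]
4: 0x6e (blk 27, set 3) → L1-HIT  vc=[]
5: 0x4d (blk 19, set 3) → MISS  vc=[27]
6: 0x6d (blk 27, set 3) → VC-HIT  vc=[19]
7: 0x7c (blk 31, set 3) → MISS  vc=[19, 27]
8: 0x6e (blk 27, set 3) → VC-HIT  vc=[19, 31]
9: 0x6c (blk 27, set 3) → L1-HIT  vc=[19, 31]
10: 0x7e (blk 31, set 3) → VC-HIT  vc=[19, 27]
11: 0x4d (blk 19, set 3) → VC-HIT  vc=[31, 27]
12: 0x6e (blk 27, set 3) → VC-HIT  vc=[31, 19]

SEQ = [MISS, L1-HIT, MISS, L1-HIT, L1-HIT, MISS, VC-HIT, MISS, VC-HIT, L1-HIT, VC-HIT, VC-HIT, VC-HIT]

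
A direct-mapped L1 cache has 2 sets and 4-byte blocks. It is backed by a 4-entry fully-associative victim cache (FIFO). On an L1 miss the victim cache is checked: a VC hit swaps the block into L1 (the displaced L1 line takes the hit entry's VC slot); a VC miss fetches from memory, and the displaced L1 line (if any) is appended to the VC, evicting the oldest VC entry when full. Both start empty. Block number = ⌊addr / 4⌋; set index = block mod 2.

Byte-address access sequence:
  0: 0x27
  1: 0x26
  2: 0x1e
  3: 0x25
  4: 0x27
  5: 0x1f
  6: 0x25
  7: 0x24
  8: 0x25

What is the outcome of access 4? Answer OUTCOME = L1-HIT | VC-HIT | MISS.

  [0] addr=0x27 blk=9 s=1: MISS | VC []
  [1] addr=0x26 blk=9 s=1: L1-HIT | VC []
  [2] addr=0x1e blk=7 s=1: MISS | VC [9]
  [3] addr=0x25 blk=9 s=1: VC-HIT | VC [7]
  [4] addr=0x27 blk=9 s=1: L1-HIT | VC [7]
  [5] addr=0x1f blk=7 s=1: VC-HIT | VC [9]
  [6] addr=0x25 blk=9 s=1: VC-HIT | VC [7]
  [7] addr=0x24 blk=9 s=1: L1-HIT | VC [7]
  [8] addr=0x25 blk=9 s=1: L1-HIT | VC [7]

OUTCOME = L1-HIT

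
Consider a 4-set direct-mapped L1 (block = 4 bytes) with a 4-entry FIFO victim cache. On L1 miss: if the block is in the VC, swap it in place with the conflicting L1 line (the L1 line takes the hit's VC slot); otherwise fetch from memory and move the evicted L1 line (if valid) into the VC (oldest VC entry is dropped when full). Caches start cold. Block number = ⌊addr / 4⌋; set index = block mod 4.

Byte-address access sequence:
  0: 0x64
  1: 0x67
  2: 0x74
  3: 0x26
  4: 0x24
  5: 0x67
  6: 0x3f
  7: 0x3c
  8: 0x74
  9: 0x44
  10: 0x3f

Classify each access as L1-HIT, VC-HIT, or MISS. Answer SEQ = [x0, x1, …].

SEQ = [MISS, L1-HIT, MISS, MISS, L1-HIT, VC-HIT, MISS, L1-HIT, VC-HIT, MISS, L1-HIT]

0: 0x64 (blk 25, set 1) → MISS  vc=[]
1: 0x67 (blk 25, set 1) → L1-HIT  vc=[]
2: 0x74 (blk 29, set 1) → MISS  vc=[25]
3: 0x26 (blk 9, set 1) → MISS  vc=[25, 29]
4: 0x24 (blk 9, set 1) → L1-HIT  vc=[25, 29]
5: 0x67 (blk 25, set 1) → VC-HIT  vc=[9, 29]
6: 0x3f (blk 15, set 3) → MISS  vc=[9, 29]
7: 0x3c (blk 15, set 3) → L1-HIT  vc=[9, 29]
8: 0x74 (blk 29, set 1) → VC-HIT  vc=[9, 25]
9: 0x44 (blk 17, set 1) → MISS  vc=[9, 25, 29]
10: 0x3f (blk 15, set 3) → L1-HIT  vc=[9, 25, 29]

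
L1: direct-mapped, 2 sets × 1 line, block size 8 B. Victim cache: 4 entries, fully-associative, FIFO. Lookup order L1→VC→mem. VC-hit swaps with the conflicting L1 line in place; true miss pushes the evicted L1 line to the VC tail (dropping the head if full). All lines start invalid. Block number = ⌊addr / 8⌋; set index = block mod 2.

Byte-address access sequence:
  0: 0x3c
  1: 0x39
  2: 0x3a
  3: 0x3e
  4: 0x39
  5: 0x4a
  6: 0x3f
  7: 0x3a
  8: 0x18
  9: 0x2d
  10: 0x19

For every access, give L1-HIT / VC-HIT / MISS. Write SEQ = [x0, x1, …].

SEQ = [MISS, L1-HIT, L1-HIT, L1-HIT, L1-HIT, MISS, VC-HIT, L1-HIT, MISS, MISS, VC-HIT]

0: 0x3c (blk 7, set 1) → MISS  vc=[]
1: 0x39 (blk 7, set 1) → L1-HIT  vc=[]
2: 0x3a (blk 7, set 1) → L1-HIT  vc=[]
3: 0x3e (blk 7, set 1) → L1-HIT  vc=[]
4: 0x39 (blk 7, set 1) → L1-HIT  vc=[]
5: 0x4a (blk 9, set 1) → MISS  vc=[7]
6: 0x3f (blk 7, set 1) → VC-HIT  vc=[9]
7: 0x3a (blk 7, set 1) → L1-HIT  vc=[9]
8: 0x18 (blk 3, set 1) → MISS  vc=[9, 7]
9: 0x2d (blk 5, set 1) → MISS  vc=[9, 7, 3]
10: 0x19 (blk 3, set 1) → VC-HIT  vc=[9, 7, 5]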